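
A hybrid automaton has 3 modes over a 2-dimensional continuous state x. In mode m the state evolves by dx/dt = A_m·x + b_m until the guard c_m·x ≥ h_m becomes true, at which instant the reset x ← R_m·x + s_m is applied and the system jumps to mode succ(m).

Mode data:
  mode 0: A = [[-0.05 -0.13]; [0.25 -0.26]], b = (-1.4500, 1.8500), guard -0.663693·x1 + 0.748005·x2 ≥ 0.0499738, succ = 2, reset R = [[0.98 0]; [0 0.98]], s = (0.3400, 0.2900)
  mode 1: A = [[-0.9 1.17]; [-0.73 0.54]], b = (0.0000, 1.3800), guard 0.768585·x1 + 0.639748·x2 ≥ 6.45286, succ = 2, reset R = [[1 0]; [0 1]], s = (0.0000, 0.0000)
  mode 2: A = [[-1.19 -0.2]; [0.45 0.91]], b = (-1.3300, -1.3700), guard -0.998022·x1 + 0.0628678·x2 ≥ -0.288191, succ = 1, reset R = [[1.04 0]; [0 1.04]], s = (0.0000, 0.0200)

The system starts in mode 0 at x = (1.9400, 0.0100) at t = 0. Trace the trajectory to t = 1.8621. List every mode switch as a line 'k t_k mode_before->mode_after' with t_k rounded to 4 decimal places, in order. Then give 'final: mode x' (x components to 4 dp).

1 0.5068 0->2
2 0.9090 2->1
final: 1 2.0786 3.2723

Mode 0: guard c·x = 0.0500 hit at Δt = 0.5068 (t = 0.5068), x⁻ = (1.1293, 1.0688) → reset → x⁺ = (1.4467, 1.3374), jump to mode 2
Mode 2: guard c·x = -0.2882 hit at Δt = 0.4022 (t = 0.9090), x⁻ = (0.3808, 1.4609) → reset → x⁺ = (0.3960, 1.5393), jump to mode 1
Mode 1: flow for 0.9531 to horizon, guard not reached → x = (2.0786, 3.2723)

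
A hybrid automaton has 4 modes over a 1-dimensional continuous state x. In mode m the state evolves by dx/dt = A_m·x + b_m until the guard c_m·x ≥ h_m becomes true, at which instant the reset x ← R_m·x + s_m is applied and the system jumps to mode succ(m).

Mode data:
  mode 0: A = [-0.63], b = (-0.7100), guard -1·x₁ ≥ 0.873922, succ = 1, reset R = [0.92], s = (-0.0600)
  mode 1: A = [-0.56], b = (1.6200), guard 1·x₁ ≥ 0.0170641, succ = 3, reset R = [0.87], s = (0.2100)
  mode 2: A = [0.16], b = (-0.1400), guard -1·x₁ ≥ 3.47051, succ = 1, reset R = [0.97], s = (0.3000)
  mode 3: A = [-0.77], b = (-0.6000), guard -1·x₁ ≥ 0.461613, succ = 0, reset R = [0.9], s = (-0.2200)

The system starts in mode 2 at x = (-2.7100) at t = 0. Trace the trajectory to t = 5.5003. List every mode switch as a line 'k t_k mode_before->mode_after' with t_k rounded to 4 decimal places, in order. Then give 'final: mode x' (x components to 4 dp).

Mode 2: guard c·x = 3.4705 hit at Δt = 1.2024 (t = 1.2024), x⁻ = (-3.4705) → reset → x⁺ = (-3.0664), jump to mode 1
Mode 1: guard c·x = 0.0171 hit at Δt = 1.3011 (t = 2.5035), x⁻ = (0.0171) → reset → x⁺ = (0.2248), jump to mode 3
Mode 3: guard c·x = 0.4616 hit at Δt = 1.4948 (t = 3.9983), x⁻ = (-0.4616) → reset → x⁺ = (-0.6355), jump to mode 0
Mode 0: guard c·x = 0.8739 hit at Δt = 1.0538 (t = 5.0521), x⁻ = (-0.8739) → reset → x⁺ = (-0.8640), jump to mode 1
Mode 1: flow for 0.4482 to horizon, guard not reached → x = (-0.0301)

1 1.2024 2->1
2 2.5035 1->3
3 3.9983 3->0
4 5.0521 0->1
final: 1 -0.0301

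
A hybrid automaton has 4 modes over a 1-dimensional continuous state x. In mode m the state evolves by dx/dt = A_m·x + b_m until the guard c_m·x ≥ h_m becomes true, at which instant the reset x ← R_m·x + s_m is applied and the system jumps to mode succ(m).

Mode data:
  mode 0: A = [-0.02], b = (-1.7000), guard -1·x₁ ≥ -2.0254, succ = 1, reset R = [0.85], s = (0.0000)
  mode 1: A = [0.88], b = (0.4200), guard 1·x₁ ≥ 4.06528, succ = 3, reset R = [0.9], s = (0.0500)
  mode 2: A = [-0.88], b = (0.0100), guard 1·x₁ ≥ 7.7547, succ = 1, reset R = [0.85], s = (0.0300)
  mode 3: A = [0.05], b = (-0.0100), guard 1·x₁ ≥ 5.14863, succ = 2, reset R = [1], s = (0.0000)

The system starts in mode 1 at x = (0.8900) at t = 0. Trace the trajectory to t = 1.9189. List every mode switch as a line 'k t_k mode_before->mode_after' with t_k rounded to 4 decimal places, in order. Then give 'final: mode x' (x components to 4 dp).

1 1.3644 1->3
final: 3 3.8074

Mode 1: guard c·x = 4.0653 hit at Δt = 1.3644 (t = 1.3644), x⁻ = (4.0653) → reset → x⁺ = (3.7088), jump to mode 3
Mode 3: flow for 0.5545 to horizon, guard not reached → x = (3.8074)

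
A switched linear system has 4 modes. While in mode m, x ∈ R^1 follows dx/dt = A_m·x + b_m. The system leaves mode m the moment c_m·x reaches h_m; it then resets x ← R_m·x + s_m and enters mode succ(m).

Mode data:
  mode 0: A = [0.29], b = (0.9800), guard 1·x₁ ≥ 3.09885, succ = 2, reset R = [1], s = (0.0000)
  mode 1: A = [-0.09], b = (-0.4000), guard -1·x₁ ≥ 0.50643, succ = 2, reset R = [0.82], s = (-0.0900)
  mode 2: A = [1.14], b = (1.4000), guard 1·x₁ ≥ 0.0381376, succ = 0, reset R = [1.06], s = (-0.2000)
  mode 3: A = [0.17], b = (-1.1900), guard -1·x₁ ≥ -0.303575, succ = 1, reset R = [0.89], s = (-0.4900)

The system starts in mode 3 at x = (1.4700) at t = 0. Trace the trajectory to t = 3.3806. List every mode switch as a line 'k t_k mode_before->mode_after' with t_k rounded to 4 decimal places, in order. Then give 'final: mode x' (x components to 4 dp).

1 1.1258 3->1
2 1.9064 1->2
3 2.3982 2->0
final: 0 0.9017

Mode 3: guard c·x = -0.3036 hit at Δt = 1.1258 (t = 1.1258), x⁻ = (0.3036) → reset → x⁺ = (-0.2198), jump to mode 1
Mode 1: guard c·x = 0.5064 hit at Δt = 0.7806 (t = 1.9064), x⁻ = (-0.5064) → reset → x⁺ = (-0.5053), jump to mode 2
Mode 2: guard c·x = 0.0381 hit at Δt = 0.4918 (t = 2.3982), x⁻ = (0.0381) → reset → x⁺ = (-0.1596), jump to mode 0
Mode 0: flow for 0.9824 to horizon, guard not reached → x = (0.9017)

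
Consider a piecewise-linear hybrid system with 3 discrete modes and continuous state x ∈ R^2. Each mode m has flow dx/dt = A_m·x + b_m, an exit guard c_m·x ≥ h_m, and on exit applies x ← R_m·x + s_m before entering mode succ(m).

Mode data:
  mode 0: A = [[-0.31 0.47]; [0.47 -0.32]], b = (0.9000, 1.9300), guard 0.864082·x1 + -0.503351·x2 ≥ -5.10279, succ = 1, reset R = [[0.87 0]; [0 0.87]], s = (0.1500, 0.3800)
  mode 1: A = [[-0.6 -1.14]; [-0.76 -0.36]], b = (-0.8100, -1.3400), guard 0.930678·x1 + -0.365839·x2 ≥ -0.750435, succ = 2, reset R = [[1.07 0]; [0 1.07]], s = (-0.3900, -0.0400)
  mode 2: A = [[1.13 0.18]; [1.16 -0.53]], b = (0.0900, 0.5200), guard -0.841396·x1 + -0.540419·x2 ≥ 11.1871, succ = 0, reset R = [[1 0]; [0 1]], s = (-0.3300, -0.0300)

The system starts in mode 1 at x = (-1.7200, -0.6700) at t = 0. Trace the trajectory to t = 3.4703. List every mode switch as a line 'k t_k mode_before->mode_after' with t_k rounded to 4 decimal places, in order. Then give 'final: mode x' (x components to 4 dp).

Mode 1: guard c·x = -0.7504 hit at Δt = 0.8210 (t = 0.8210), x⁻ = (-1.0866, -0.7131) → reset → x⁺ = (-1.5527, -0.8030), jump to mode 2
Mode 2: guard c·x = 11.1871 hit at Δt = 1.5162 (t = 2.3372), x⁻ = (-9.6061, -5.7448) → reset → x⁺ = (-9.9361, -5.7748), jump to mode 0
Mode 0: guard c·x = -5.1028 hit at Δt = 0.4365 (t = 2.7737), x⁻ = (-9.4523, -6.0887) → reset → x⁺ = (-8.0735, -4.9172), jump to mode 1
Mode 1: flow for 0.6966 to horizon, guard not reached → x = (-3.7261, -2.0873)

1 0.8210 1->2
2 2.3372 2->0
3 2.7737 0->1
final: 1 -3.7261 -2.0873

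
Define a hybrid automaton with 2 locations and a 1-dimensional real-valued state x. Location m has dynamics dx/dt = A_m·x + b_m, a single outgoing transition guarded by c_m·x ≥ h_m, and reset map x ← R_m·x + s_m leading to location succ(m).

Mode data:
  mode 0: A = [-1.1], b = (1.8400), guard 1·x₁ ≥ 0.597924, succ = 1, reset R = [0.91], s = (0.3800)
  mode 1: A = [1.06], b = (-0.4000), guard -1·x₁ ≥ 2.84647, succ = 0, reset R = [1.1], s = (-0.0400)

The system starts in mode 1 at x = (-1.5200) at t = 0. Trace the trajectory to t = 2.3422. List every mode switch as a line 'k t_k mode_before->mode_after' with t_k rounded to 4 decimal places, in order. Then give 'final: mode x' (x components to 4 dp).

1 0.5001 1->0
2 1.8688 0->1
final: 1 1.2804

Mode 1: guard c·x = 2.8465 hit at Δt = 0.5001 (t = 0.5001), x⁻ = (-2.8465) → reset → x⁺ = (-3.1711), jump to mode 0
Mode 0: guard c·x = 0.5979 hit at Δt = 1.3687 (t = 1.8688), x⁻ = (0.5979) → reset → x⁺ = (0.9241), jump to mode 1
Mode 1: flow for 0.4734 to horizon, guard not reached → x = (1.2804)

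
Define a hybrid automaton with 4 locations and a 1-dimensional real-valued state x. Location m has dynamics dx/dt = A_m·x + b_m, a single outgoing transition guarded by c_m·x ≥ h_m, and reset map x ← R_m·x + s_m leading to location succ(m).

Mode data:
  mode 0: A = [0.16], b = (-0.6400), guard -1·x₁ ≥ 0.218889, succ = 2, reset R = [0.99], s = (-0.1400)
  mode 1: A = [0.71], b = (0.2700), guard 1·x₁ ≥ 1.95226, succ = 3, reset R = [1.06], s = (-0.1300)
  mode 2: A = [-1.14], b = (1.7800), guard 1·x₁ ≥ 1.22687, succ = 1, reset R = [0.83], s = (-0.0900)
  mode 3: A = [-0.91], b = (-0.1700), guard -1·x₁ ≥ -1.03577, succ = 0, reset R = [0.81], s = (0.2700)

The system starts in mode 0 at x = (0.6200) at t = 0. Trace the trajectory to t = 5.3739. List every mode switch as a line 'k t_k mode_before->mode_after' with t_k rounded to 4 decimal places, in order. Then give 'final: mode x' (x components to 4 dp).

Mode 0: guard c·x = 0.2189 hit at Δt = 1.3856 (t = 1.3856), x⁻ = (-0.2189) → reset → x⁺ = (-0.3567), jump to mode 2
Mode 2: guard c·x = 1.2269 hit at Δt = 1.5319 (t = 2.9175), x⁻ = (1.2269) → reset → x⁺ = (0.9283), jump to mode 1
Mode 1: guard c·x = 1.9523 hit at Δt = 0.8141 (t = 3.7316), x⁻ = (1.9523) → reset → x⁺ = (1.9394), jump to mode 3
Mode 3: guard c·x = -1.0358 hit at Δt = 0.6081 (t = 4.3397), x⁻ = (1.0358) → reset → x⁺ = (1.1090), jump to mode 0
Mode 0: flow for 1.0342 to horizon, guard not reached → x = (0.5887)

1 1.3856 0->2
2 2.9175 2->1
3 3.7316 1->3
4 4.3397 3->0
final: 0 0.5887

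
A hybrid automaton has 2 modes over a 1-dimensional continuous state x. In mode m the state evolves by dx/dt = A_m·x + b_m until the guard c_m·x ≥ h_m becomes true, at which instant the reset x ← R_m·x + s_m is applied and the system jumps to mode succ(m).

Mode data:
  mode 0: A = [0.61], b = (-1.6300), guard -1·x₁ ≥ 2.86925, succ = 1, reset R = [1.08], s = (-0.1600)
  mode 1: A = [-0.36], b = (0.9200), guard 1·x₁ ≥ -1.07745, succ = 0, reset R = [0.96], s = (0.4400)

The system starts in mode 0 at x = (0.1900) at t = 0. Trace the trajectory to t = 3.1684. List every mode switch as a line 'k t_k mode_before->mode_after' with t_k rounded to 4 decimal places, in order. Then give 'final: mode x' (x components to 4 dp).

1 1.3166 0->1
2 2.6229 1->0
final: 0 -1.8840

Mode 0: guard c·x = 2.8693 hit at Δt = 1.3166 (t = 1.3166), x⁻ = (-2.8692) → reset → x⁺ = (-3.2588), jump to mode 1
Mode 1: guard c·x = -1.0775 hit at Δt = 1.3063 (t = 2.6229), x⁻ = (-1.0775) → reset → x⁺ = (-0.5944), jump to mode 0
Mode 0: flow for 0.5455 to horizon, guard not reached → x = (-1.8840)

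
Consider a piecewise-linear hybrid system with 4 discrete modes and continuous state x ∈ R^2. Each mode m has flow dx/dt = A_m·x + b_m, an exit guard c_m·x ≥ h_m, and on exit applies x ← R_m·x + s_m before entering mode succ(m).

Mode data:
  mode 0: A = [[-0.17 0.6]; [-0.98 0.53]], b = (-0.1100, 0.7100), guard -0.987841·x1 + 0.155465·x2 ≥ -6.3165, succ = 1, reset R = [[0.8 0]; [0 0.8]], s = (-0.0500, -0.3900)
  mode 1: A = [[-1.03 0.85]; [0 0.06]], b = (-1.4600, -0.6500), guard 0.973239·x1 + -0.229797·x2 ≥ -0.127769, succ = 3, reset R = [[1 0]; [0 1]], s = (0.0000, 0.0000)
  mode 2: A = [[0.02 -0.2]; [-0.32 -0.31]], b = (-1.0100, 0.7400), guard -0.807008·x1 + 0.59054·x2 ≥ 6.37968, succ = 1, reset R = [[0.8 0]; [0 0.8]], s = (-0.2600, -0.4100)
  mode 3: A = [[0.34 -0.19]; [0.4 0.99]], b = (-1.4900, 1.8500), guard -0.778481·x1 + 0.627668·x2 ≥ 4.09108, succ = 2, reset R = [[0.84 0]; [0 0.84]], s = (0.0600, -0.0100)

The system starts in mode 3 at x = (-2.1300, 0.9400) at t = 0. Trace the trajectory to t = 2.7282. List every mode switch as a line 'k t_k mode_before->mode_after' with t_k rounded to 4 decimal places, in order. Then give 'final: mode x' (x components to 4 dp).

1 0.5253 3->2
2 1.9920 2->1
final: 1 -1.8900 2.0525

Mode 3: guard c·x = 4.0911 hit at Δt = 0.5253 (t = 0.5253), x⁻ = (-3.5648, 2.0966) → reset → x⁺ = (-2.9344, 1.7512), jump to mode 2
Mode 2: guard c·x = 6.3797 hit at Δt = 1.4667 (t = 1.9920), x⁻ = (-5.3058, 3.5524) → reset → x⁺ = (-4.5047, 2.4319), jump to mode 1
Mode 1: flow for 0.7362 to horizon, guard not reached → x = (-1.8900, 2.0525)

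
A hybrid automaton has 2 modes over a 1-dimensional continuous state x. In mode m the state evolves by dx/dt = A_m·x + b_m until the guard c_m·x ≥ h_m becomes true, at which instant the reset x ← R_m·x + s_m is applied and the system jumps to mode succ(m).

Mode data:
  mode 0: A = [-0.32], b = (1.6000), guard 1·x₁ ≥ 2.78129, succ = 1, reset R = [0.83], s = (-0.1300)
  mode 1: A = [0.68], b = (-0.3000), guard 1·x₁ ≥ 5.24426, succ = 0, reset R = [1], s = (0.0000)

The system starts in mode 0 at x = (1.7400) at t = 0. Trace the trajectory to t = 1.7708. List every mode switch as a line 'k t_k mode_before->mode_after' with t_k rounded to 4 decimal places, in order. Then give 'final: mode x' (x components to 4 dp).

Mode 0: guard c·x = 2.7813 hit at Δt = 1.2025 (t = 1.2025), x⁻ = (2.7813) → reset → x⁺ = (2.1785), jump to mode 1
Mode 1: flow for 0.5683 to horizon, guard not reached → x = (2.9980)

1 1.2025 0->1
final: 1 2.9980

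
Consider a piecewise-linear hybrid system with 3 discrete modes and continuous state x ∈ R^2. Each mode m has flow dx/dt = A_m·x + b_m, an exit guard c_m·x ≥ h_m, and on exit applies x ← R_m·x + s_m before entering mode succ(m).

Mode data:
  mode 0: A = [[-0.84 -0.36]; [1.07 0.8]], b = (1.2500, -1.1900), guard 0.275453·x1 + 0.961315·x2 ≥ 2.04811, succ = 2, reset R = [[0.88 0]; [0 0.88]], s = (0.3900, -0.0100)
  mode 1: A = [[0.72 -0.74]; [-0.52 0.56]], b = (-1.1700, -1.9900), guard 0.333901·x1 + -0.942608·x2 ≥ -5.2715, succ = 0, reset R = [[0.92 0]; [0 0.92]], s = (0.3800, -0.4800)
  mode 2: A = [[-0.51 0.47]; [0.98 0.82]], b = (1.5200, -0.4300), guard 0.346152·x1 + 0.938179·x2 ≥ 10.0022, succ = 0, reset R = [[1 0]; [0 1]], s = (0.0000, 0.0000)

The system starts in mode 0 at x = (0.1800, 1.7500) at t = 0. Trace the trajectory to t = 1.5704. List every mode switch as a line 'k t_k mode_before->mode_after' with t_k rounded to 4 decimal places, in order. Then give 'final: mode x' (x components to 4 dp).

Mode 0: guard c·x = 2.0481 hit at Δt = 0.4701 (t = 0.4701), x⁻ = (0.3432, 2.0322) → reset → x⁺ = (0.6920, 1.7783), jump to mode 2
Mode 2: flow for 1.1003 to horizon, guard not reached → x = (3.1829, 6.5423)

1 0.4701 0->2
final: 2 3.1829 6.5423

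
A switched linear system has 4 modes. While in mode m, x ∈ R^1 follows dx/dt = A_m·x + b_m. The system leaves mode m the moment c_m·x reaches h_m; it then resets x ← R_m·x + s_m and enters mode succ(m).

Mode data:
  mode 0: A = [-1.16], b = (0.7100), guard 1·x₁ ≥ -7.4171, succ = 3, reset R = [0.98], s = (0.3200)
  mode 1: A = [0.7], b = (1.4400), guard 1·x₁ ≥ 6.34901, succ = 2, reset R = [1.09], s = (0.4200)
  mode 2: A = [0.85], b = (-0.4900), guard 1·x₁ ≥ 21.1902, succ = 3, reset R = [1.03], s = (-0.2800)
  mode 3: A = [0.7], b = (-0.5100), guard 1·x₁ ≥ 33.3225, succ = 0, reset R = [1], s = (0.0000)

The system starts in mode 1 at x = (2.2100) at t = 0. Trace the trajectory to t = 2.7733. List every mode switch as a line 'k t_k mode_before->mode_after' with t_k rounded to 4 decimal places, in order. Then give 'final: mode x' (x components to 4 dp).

Mode 1: guard c·x = 6.3490 hit at Δt = 0.9686 (t = 0.9686), x⁻ = (6.3490) → reset → x⁺ = (7.3404), jump to mode 2
Mode 2: guard c·x = 21.1902 hit at Δt = 1.3110 (t = 2.2796), x⁻ = (21.1902) → reset → x⁺ = (21.5459), jump to mode 3
Mode 3: flow for 0.4937 to horizon, guard not reached → x = (30.1398)

1 0.9686 1->2
2 2.2796 2->3
final: 3 30.1398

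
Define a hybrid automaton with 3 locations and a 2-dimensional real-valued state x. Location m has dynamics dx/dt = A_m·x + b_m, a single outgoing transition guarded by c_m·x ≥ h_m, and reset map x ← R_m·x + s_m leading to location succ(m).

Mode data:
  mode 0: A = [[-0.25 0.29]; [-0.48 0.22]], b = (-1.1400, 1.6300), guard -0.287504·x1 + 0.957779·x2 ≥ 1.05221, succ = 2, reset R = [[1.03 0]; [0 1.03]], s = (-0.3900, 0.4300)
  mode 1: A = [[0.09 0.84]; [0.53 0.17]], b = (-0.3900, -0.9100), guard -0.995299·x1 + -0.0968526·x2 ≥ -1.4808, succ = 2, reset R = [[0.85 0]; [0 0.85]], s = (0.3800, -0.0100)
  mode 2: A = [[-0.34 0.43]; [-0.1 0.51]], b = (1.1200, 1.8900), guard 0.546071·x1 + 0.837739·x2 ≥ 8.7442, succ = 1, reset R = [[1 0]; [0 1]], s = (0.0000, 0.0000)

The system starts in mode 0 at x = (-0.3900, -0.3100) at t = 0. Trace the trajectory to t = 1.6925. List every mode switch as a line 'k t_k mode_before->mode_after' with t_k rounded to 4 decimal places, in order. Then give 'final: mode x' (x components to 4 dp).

1 0.5679 0->2
final: 2 1.4271 5.1676

Mode 0: guard c·x = 1.0522 hit at Δt = 0.5679 (t = 0.5679), x⁻ = (-0.9038, 0.8273) → reset → x⁺ = (-1.3209, 1.2821), jump to mode 2
Mode 2: flow for 1.1246 to horizon, guard not reached → x = (1.4271, 5.1676)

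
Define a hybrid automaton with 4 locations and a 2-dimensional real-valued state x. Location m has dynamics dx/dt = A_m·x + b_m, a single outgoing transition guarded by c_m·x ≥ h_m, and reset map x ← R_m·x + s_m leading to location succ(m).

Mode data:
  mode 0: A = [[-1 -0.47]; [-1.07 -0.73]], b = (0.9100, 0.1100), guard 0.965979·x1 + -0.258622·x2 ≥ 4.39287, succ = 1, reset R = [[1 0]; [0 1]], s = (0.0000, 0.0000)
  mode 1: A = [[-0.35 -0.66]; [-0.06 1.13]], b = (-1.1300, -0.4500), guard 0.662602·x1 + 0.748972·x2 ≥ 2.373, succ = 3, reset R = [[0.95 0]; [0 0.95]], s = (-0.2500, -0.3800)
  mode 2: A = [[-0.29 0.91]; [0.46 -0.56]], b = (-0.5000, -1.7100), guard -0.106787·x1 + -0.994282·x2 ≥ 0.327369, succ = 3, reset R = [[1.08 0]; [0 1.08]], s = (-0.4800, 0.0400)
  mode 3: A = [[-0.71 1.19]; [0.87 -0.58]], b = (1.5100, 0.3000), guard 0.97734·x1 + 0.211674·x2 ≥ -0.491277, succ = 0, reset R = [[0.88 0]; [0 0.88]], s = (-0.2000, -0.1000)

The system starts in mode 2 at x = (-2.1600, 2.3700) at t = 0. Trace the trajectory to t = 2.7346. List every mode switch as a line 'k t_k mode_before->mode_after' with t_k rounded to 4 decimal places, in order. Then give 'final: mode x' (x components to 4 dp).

Mode 2: guard c·x = 0.3274 hit at Δt = 0.8481 (t = 0.8481), x⁻ = (-1.4332, -0.1753) → reset → x⁺ = (-2.0279, -0.1494), jump to mode 3
Mode 3: guard c·x = -0.4913 hit at Δt = 0.9376 (t = 1.7857), x⁻ = (-0.3919, -0.5113) → reset → x⁺ = (-0.5449, -0.5499), jump to mode 0
Mode 0: flow for 0.9489 to horizon, guard not reached → x = (0.4303, -0.2594)

1 0.8481 2->3
2 1.7857 3->0
final: 0 0.4303 -0.2594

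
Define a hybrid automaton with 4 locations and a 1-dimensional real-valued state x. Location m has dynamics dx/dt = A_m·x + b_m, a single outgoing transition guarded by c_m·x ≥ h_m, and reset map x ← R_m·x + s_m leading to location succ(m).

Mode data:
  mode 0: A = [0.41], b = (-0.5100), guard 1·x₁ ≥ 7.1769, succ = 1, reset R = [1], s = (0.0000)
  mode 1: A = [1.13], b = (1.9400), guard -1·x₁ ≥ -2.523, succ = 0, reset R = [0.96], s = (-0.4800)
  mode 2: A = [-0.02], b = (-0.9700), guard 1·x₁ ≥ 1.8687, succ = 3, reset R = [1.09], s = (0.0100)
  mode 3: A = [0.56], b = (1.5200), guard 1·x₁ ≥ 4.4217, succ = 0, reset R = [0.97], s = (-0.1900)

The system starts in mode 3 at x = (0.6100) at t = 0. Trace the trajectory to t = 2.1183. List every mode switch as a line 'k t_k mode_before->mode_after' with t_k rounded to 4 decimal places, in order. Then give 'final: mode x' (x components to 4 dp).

1 1.3641 3->0
final: 0 5.1337

Mode 3: guard c·x = 4.4217 hit at Δt = 1.3641 (t = 1.3641), x⁻ = (4.4217) → reset → x⁺ = (4.0990), jump to mode 0
Mode 0: flow for 0.7542 to horizon, guard not reached → x = (5.1337)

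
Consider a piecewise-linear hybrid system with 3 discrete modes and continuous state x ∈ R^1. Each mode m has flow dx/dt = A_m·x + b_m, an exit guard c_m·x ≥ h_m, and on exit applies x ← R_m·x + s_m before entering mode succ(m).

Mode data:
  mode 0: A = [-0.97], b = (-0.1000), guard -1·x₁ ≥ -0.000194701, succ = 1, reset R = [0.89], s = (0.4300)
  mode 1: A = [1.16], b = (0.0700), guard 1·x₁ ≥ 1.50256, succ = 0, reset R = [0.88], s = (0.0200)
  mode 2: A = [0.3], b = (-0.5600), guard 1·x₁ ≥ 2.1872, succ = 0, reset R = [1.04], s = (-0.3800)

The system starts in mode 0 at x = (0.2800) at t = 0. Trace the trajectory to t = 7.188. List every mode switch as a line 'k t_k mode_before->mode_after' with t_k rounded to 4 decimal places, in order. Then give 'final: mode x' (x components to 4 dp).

Mode 0: guard c·x = -0.0002 hit at Δt = 1.3513 (t = 1.3513), x⁻ = (0.0002) → reset → x⁺ = (0.4302), jump to mode 1
Mode 1: guard c·x = 1.5026 hit at Δt = 0.9990 (t = 2.3503), x⁻ = (1.5026) → reset → x⁺ = (1.3423), jump to mode 0
Mode 0: guard c·x = -0.0002 hit at Δt = 2.7202 (t = 5.0705), x⁻ = (0.0002) → reset → x⁺ = (0.4302), jump to mode 1
Mode 1: guard c·x = 1.5026 hit at Δt = 0.9990 (t = 6.0695), x⁻ = (1.5026) → reset → x⁺ = (1.3423), jump to mode 0
Mode 0: flow for 1.1185 to horizon, guard not reached → x = (0.3853)

1 1.3513 0->1
2 2.3503 1->0
3 5.0705 0->1
4 6.0695 1->0
final: 0 0.3853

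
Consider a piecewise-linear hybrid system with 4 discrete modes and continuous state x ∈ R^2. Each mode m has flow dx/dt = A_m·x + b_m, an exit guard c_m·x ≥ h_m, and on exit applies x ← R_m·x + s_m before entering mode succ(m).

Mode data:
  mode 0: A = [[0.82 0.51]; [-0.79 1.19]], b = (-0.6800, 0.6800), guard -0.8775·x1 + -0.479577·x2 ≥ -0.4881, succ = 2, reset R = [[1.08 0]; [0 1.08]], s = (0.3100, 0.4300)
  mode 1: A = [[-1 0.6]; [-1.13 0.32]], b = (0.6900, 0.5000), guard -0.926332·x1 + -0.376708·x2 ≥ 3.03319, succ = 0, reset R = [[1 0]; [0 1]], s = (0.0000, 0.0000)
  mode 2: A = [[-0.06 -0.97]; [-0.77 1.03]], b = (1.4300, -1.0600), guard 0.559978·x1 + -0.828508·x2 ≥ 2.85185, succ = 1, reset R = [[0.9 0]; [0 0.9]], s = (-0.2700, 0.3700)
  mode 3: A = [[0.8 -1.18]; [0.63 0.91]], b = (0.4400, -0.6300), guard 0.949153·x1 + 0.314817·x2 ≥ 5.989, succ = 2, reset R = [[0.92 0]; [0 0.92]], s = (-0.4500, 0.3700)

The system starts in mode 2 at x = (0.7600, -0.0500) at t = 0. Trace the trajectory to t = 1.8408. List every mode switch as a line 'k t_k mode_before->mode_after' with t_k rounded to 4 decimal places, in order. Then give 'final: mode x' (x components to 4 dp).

1 0.6453 2->1
final: 1 0.0219 -2.6787

Mode 2: guard c·x = 2.8519 hit at Δt = 0.6453 (t = 0.6453), x⁻ = (2.1634, -1.9799) → reset → x⁺ = (1.6771, -1.4119), jump to mode 1
Mode 1: flow for 1.1955 to horizon, guard not reached → x = (0.0219, -2.6787)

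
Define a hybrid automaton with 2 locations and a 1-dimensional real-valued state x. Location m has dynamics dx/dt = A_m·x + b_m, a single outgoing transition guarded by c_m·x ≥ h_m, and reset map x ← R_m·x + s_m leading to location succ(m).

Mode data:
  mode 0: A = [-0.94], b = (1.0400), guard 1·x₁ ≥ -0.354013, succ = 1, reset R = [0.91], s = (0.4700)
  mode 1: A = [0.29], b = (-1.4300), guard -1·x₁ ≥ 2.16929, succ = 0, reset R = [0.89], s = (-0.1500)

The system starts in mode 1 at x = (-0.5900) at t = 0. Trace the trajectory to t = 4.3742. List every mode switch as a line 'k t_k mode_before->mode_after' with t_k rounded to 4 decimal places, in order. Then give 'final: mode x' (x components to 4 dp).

1 0.8675 1->0
2 1.6977 0->1
3 3.0599 1->0
4 3.8901 0->1
final: 1 -0.5731

Mode 1: guard c·x = 2.1693 hit at Δt = 0.8675 (t = 0.8675), x⁻ = (-2.1693) → reset → x⁺ = (-2.0807), jump to mode 0
Mode 0: guard c·x = -0.3540 hit at Δt = 0.8302 (t = 1.6977), x⁻ = (-0.3540) → reset → x⁺ = (0.1478), jump to mode 1
Mode 1: guard c·x = 2.1693 hit at Δt = 1.3622 (t = 3.0599), x⁻ = (-2.1693) → reset → x⁺ = (-2.0807), jump to mode 0
Mode 0: guard c·x = -0.3540 hit at Δt = 0.8302 (t = 3.8901), x⁻ = (-0.3540) → reset → x⁺ = (0.1478), jump to mode 1
Mode 1: flow for 0.4841 to horizon, guard not reached → x = (-0.5731)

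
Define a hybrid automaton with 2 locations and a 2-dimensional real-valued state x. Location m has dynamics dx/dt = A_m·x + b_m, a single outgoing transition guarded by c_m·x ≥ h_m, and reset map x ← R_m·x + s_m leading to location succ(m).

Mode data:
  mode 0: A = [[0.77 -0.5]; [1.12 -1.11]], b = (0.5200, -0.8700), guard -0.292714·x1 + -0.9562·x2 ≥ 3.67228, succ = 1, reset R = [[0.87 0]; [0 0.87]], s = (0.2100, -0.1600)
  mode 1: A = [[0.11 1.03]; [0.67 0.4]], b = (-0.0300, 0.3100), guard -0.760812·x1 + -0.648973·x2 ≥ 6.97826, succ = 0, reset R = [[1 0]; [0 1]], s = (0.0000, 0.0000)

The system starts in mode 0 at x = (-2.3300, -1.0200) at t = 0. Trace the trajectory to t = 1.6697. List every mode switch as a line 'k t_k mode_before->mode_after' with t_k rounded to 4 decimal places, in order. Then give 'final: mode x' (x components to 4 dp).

Mode 0: guard c·x = 3.6723 hit at Δt = 1.2664 (t = 1.2664), x⁻ = (-2.9434, -2.9395) → reset → x⁺ = (-2.3507, -2.7173), jump to mode 1
Mode 1: flow for 0.4033 to horizon, guard not reached → x = (-3.8620, -3.9482)

1 1.2664 0->1
final: 1 -3.8620 -3.9482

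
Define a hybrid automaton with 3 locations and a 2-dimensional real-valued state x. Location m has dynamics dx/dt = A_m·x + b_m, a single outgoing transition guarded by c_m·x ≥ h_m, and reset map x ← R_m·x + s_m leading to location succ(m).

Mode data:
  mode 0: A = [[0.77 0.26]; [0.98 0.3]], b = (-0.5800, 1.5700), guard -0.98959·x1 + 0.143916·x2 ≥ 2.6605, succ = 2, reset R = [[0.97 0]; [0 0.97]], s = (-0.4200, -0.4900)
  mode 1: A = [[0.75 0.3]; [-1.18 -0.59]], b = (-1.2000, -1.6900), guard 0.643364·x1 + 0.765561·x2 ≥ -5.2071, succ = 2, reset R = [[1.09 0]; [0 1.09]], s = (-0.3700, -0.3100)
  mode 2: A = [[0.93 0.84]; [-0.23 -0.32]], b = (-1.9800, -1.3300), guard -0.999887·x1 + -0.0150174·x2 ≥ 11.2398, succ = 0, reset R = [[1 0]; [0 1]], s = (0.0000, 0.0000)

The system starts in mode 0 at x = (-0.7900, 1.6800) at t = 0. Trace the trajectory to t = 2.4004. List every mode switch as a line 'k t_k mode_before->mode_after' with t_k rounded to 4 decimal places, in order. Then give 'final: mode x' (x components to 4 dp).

Mode 0: guard c·x = 2.6605 hit at Δt = 1.3951 (t = 1.3951), x⁻ = (-2.2638, 2.9200) → reset → x⁺ = (-2.6159, 2.3424), jump to mode 2
Mode 2: flow for 1.0053 to horizon, guard not reached → x = (-7.3481, 1.4805)

1 1.3951 0->2
final: 2 -7.3481 1.4805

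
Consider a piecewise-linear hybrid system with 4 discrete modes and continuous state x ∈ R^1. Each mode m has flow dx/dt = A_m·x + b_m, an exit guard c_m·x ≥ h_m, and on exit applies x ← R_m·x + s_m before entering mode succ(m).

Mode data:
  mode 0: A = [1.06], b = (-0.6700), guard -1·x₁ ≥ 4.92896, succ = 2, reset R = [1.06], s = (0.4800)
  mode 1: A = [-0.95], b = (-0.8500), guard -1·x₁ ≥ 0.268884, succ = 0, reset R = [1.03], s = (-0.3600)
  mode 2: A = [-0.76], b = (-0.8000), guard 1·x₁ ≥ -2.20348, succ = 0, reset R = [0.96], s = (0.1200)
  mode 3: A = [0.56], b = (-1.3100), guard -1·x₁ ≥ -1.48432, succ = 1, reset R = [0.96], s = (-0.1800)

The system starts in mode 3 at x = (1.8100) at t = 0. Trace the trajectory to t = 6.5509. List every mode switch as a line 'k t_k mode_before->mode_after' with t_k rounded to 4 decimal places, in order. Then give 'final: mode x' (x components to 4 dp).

Mode 3: guard c·x = -1.4843 hit at Δt = 0.8563 (t = 0.8563), x⁻ = (1.4843) → reset → x⁺ = (1.2449), jump to mode 1
Mode 1: guard c·x = 0.2689 hit at Δt = 1.2940 (t = 2.1503), x⁻ = (-0.2689) → reset → x⁺ = (-0.6370), jump to mode 0
Mode 0: guard c·x = 4.9290 hit at Δt = 1.3939 (t = 3.5442), x⁻ = (-4.9290) → reset → x⁺ = (-4.7447), jump to mode 2
Mode 2: guard c·x = -2.2035 hit at Δt = 1.5338 (t = 5.0780), x⁻ = (-2.2035) → reset → x⁺ = (-1.9953), jump to mode 0
Mode 0: guard c·x = 4.9290 hit at Δt = 0.7073 (t = 5.7853), x⁻ = (-4.9290) → reset → x⁺ = (-4.7447), jump to mode 2
Mode 2: flow for 0.7656 to horizon, guard not reached → x = (-3.1161)

1 0.8563 3->1
2 2.1503 1->0
3 3.5442 0->2
4 5.0780 2->0
5 5.7853 0->2
final: 2 -3.1161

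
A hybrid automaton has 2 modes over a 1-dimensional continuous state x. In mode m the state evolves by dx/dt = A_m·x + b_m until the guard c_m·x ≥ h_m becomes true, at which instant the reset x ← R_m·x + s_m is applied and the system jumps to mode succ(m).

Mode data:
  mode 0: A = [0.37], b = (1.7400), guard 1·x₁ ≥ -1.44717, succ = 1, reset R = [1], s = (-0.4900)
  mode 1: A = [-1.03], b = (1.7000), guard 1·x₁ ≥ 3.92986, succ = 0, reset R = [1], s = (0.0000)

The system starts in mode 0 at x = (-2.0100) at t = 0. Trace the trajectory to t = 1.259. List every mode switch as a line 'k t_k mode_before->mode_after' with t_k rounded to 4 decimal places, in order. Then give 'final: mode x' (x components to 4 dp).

1 0.5130 0->1
final: 1 -0.0133

Mode 0: guard c·x = -1.4472 hit at Δt = 0.5130 (t = 0.5130), x⁻ = (-1.4472) → reset → x⁺ = (-1.9372), jump to mode 1
Mode 1: flow for 0.7460 to horizon, guard not reached → x = (-0.0133)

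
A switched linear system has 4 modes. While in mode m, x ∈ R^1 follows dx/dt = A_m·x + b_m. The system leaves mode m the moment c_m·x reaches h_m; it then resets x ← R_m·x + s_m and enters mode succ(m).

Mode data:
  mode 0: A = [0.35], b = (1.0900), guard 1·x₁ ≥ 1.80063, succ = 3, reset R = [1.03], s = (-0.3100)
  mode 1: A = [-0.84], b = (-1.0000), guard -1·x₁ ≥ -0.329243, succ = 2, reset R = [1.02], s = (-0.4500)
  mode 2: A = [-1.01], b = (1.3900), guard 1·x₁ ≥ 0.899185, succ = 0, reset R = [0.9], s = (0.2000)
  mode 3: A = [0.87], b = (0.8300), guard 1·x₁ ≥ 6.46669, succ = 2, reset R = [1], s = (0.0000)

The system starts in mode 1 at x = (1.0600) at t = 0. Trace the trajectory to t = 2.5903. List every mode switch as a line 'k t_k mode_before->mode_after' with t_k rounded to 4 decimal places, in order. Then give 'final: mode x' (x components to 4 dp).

Mode 1: guard c·x = -0.3292 hit at Δt = 0.4674 (t = 0.4674), x⁻ = (0.3292) → reset → x⁺ = (-0.1142), jump to mode 2
Mode 2: guard c·x = 0.8992 hit at Δt = 1.1279 (t = 1.5953), x⁻ = (0.8992) → reset → x⁺ = (1.0093), jump to mode 0
Mode 0: guard c·x = 1.8006 hit at Δt = 0.5016 (t = 2.0969), x⁻ = (1.8006) → reset → x⁺ = (1.5446), jump to mode 3
Mode 3: flow for 0.4934 to horizon, guard not reached → x = (2.8842)

1 0.4674 1->2
2 1.5953 2->0
3 2.0969 0->3
final: 3 2.8842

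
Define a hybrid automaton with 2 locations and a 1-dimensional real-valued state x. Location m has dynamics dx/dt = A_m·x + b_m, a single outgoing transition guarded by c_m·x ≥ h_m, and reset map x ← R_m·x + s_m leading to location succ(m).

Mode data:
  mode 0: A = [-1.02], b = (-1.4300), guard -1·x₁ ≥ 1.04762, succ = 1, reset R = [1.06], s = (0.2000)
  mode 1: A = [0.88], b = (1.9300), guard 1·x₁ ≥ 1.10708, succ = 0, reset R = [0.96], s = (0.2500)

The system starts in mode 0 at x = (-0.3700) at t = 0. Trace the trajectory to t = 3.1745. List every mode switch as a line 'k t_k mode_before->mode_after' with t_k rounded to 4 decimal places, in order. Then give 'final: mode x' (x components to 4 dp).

1 1.0480 0->1
2 2.1219 1->0
final: 0 -0.4742

Mode 0: guard c·x = 1.0476 hit at Δt = 1.0480 (t = 1.0480), x⁻ = (-1.0476) → reset → x⁺ = (-0.9105), jump to mode 1
Mode 1: guard c·x = 1.1071 hit at Δt = 1.0739 (t = 2.1219), x⁻ = (1.1071) → reset → x⁺ = (1.3128), jump to mode 0
Mode 0: flow for 1.0526 to horizon, guard not reached → x = (-0.4742)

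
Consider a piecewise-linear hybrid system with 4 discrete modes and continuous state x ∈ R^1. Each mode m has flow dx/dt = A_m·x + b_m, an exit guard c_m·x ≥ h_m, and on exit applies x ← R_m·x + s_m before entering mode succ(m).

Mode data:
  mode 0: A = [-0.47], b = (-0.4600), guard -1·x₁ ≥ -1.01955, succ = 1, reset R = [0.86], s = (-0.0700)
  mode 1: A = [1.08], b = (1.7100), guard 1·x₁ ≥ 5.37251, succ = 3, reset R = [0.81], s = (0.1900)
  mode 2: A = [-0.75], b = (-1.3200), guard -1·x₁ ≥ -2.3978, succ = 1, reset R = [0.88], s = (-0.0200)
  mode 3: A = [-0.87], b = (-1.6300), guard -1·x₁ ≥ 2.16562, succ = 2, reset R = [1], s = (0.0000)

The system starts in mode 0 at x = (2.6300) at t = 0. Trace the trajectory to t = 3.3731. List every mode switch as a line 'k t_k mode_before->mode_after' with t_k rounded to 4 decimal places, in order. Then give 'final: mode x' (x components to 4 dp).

Mode 0: guard c·x = -1.0195 hit at Δt = 1.2576 (t = 1.2576), x⁻ = (1.0195) → reset → x⁺ = (0.8068), jump to mode 1
Mode 1: guard c·x = 5.3725 hit at Δt = 0.9891 (t = 2.2467), x⁻ = (5.3725) → reset → x⁺ = (4.5417), jump to mode 3
Mode 3: flow for 1.1264 to horizon, guard not reached → x = (0.5342)

1 1.2576 0->1
2 2.2467 1->3
final: 3 0.5342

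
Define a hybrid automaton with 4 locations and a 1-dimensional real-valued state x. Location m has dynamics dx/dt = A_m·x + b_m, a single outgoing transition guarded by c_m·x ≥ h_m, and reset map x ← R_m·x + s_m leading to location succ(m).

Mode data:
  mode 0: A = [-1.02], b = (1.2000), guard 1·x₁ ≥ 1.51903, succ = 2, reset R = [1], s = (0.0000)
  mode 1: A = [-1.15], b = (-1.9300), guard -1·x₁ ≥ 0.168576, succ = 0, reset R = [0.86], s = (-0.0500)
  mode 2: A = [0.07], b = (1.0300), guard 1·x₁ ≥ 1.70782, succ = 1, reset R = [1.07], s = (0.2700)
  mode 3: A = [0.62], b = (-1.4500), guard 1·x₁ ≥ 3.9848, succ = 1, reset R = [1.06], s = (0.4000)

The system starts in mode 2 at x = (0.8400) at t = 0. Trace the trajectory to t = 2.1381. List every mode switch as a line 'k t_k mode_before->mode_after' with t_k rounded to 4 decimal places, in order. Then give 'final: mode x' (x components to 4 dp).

Mode 2: guard c·x = 1.7078 hit at Δt = 0.7756 (t = 0.7756), x⁻ = (1.7078) → reset → x⁺ = (2.0974), jump to mode 1
Mode 1: guard c·x = 0.1686 hit at Δt = 0.7971 (t = 1.5727), x⁻ = (-0.1686) → reset → x⁺ = (-0.1950), jump to mode 0
Mode 0: flow for 0.5654 to horizon, guard not reached → x = (0.4061)

1 0.7756 2->1
2 1.5727 1->0
final: 0 0.4061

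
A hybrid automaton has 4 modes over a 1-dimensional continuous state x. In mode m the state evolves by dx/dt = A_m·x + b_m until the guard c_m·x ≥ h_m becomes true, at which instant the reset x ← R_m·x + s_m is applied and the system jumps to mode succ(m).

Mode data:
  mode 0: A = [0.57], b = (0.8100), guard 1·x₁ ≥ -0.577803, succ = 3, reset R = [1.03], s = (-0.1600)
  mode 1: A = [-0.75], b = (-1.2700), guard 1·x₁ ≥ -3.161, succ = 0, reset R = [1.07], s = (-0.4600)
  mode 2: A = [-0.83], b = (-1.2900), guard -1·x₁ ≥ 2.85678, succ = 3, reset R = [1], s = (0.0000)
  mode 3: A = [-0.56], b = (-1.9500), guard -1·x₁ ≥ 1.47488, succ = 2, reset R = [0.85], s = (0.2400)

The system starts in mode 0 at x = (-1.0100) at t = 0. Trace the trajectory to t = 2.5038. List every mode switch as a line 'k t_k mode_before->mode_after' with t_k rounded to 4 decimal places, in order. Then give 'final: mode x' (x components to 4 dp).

Mode 0: guard c·x = -0.5778 hit at Δt = 1.2606 (t = 1.2606), x⁻ = (-0.5778) → reset → x⁺ = (-0.7551), jump to mode 3
Mode 3: guard c·x = 1.4749 hit at Δt = 0.5472 (t = 1.8078), x⁻ = (-1.4749) → reset → x⁺ = (-1.0136), jump to mode 2
Mode 2: flow for 0.6960 to horizon, guard not reached → x = (-1.2509)

1 1.2606 0->3
2 1.8078 3->2
final: 2 -1.2509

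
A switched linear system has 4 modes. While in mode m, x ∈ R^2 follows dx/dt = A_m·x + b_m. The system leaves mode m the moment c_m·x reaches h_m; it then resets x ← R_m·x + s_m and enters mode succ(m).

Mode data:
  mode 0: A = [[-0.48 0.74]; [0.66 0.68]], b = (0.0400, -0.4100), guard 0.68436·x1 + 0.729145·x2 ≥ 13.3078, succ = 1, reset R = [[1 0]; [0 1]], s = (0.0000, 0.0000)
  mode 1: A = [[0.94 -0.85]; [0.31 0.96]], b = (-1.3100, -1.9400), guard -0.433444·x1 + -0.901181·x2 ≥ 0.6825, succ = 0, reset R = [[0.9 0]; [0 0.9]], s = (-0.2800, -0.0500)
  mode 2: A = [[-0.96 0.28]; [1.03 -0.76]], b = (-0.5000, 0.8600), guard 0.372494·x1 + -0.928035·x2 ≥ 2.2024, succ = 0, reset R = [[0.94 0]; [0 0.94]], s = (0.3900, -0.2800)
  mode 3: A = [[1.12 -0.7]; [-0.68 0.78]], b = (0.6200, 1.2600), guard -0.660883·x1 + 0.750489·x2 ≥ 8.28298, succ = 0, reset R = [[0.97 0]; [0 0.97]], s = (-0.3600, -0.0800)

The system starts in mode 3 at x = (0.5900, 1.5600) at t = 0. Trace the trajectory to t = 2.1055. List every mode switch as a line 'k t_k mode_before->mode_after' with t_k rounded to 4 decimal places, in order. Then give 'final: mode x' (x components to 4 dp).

1 1.4598 3->0
final: 0 1.4428 11.4134

Mode 3: guard c·x = 8.2830 hit at Δt = 1.4598 (t = 1.4598), x⁻ = (-3.1094, 8.2986) → reset → x⁺ = (-3.3762, 7.9696), jump to mode 0
Mode 0: flow for 0.6457 to horizon, guard not reached → x = (1.4428, 11.4134)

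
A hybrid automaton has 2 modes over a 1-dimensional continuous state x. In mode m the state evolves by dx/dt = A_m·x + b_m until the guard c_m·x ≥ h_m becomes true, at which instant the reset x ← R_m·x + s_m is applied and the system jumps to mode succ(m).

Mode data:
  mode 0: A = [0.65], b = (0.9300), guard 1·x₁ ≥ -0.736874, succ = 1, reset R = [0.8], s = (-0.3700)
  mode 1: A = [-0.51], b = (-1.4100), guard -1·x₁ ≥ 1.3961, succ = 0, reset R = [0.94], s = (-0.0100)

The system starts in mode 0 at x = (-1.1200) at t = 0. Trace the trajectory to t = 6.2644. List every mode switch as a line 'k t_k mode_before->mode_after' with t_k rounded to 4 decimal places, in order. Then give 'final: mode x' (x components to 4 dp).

1 1.2358 0->1
2 1.7787 1->0
3 4.6344 0->1
4 5.1773 1->0
final: 0 -1.2110

Mode 0: guard c·x = -0.7369 hit at Δt = 1.2358 (t = 1.2358), x⁻ = (-0.7369) → reset → x⁺ = (-0.9595), jump to mode 1
Mode 1: guard c·x = 1.3961 hit at Δt = 0.5429 (t = 1.7787), x⁻ = (-1.3961) → reset → x⁺ = (-1.3223), jump to mode 0
Mode 0: guard c·x = -0.7369 hit at Δt = 2.8556 (t = 4.6344), x⁻ = (-0.7369) → reset → x⁺ = (-0.9595), jump to mode 1
Mode 1: guard c·x = 1.3961 hit at Δt = 0.5429 (t = 5.1773), x⁻ = (-1.3961) → reset → x⁺ = (-1.3223), jump to mode 0
Mode 0: flow for 1.0871 to horizon, guard not reached → x = (-1.2110)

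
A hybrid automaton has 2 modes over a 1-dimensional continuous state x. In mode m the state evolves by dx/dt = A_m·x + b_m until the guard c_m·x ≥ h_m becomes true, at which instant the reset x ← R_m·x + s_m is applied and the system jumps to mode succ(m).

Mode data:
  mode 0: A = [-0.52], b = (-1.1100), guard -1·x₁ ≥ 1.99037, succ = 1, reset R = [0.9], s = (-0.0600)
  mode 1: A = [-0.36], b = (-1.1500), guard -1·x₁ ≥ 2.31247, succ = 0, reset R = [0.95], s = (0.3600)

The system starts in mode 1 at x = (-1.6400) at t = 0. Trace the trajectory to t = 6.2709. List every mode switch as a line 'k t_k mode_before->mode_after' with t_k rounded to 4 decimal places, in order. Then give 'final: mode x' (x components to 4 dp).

1 1.5742 1->0
2 2.9680 0->1
3 4.1363 1->0
4 5.5302 0->1
final: 1 -2.1657

Mode 1: guard c·x = 2.3125 hit at Δt = 1.5742 (t = 1.5742), x⁻ = (-2.3125) → reset → x⁺ = (-1.8368), jump to mode 0
Mode 0: guard c·x = 1.9904 hit at Δt = 1.3938 (t = 2.9680), x⁻ = (-1.9904) → reset → x⁺ = (-1.8513), jump to mode 1
Mode 1: guard c·x = 2.3125 hit at Δt = 1.1683 (t = 4.1363), x⁻ = (-2.3125) → reset → x⁺ = (-1.8368), jump to mode 0
Mode 0: guard c·x = 1.9904 hit at Δt = 1.3938 (t = 5.5302), x⁻ = (-1.9904) → reset → x⁺ = (-1.8513), jump to mode 1
Mode 1: flow for 0.7407 to horizon, guard not reached → x = (-2.1657)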